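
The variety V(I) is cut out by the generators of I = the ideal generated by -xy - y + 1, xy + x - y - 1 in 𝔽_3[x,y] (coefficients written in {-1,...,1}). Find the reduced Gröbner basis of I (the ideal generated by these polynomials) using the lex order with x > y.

G = {x + y, y² - y + 1}

f_1 = -xy - y + 1, LT = xy.
f_2 = xy + x - y - 1, LT = xy.

S(f_1,f_2): lcm = xy. S = -x - y.
  leading term x: no divisor's leading term divides it; move -x to the remainder.
  leading term y: no divisor's leading term divides it; move -y to the remainder.
  remainder -x - y ≠ 0; add g_3 = -x - y to the basis.

S(f_1,g_3): lcm = xy. S = -y² + y - 1.
  leading term y²: no divisor's leading term divides it; move -y² to the remainder.
  leading term y: no divisor's leading term divides it; move y to the remainder.
  leading term 1: no divisor's leading term divides it; move -1 to the remainder.
  remainder -y² + y - 1 ≠ 0; add g_4 = -y² + y - 1 to the basis.

The other S-polynomials (S(f_2,g_3), S(f_1,g_4), S(f_2,g_4), S(g_3,g_4)) all reduce to 0 modulo the current basis, so we have a Gröbner basis.
Inter-reduce: drop elements whose leading term is divisible by another's, tail-reduce, and make monic.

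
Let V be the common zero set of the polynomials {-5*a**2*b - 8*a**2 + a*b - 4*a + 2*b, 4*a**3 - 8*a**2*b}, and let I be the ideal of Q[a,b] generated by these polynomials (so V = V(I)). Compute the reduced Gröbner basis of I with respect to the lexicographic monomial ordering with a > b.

G = {a - 95/4*b**4 - 245/8*b**3 + 3/8*b**2 - 1/2*b, b**5 + 3/2*b**4 + 3/10*b**3}

f_1 = -5*a**2*b - 8*a**2 + a*b - 4*a + 2*b, LT = a**2*b.
f_2 = 4*a**3 - 8*a**2*b, LT = a**3.

S(f_1,f_2): lcm = a**3*b. S = 8/5*a**3 + 2*a**2*b**2 - 1/5*a**2*b + 4/5*a**2 - 2/5*a*b.
  reduce S modulo (f_1, f_2):
  remainder 28/25*a**2 + 2/5*a*b**2 - 51/25*a*b + 4/25*a + 4/5*b**2 - 2/25*b ≠ 0; add g_3 = 28/25*a**2 + 2/5*a*b**2 - 51/25*a*b + 4/25*a + 4/5*b**2 - 2/25*b to the basis.

S(f_1,g_3): lcm = a**2*b. S = 8/5*a**2 - 5/14*a*b**3 + 51/28*a*b**2 - 12/35*a*b + 4/5*a - 5/7*b**3 + 1/14*b**2 - 2/5*b.
  reduce S modulo (f_1, f_2, g_3):
  remainder -5/14*a*b**3 + 5/4*a*b**2 + 18/7*a*b + 4/7*a - 5/7*b**3 - 15/14*b**2 - 2/7*b ≠ 0; add g_4 = -5/14*a*b**3 + 5/4*a*b**2 + 18/7*a*b + 4/7*a - 5/7*b**3 - 15/14*b**2 - 2/7*b to the basis.

S(f_2,g_3): lcm = a**3. S = -5/14*a**2*b**2 - 5/28*a**2*b - 1/7*a**2 - 5/7*a*b**2 + 1/14*a*b.
  reduce S modulo (f_1, f_2, g_3, g_4):
  remainder -25/49*a*b**2 - 95/98*a*b - 10/49*a + 20/49*b**2 + 5/49*b ≠ 0; add g_5 = -25/49*a*b**2 - 95/98*a*b - 10/49*a + 20/49*b**2 + 5/49*b to the basis.

S(f_1,g_4): lcm = a**2*b**3. S = 51/10*a**2*b**2 + 36/5*a**2*b + 8/5*a**2 - 11/5*a*b**3 - 11/5*a*b**2 - 4/5*a*b - 2/5*b**3.
  reduce S modulo (f_1, f_2, g_3, g_4, g_5):
  remainder 19/5*a*b + 4/5*a + 4*b**3 - 8/5*b**2 - 2/5*b ≠ 0; add g_6 = 19/5*a*b + 4/5*a + 4*b**3 - 8/5*b**2 - 2/5*b to the basis.

S(g_4,g_6): lcm = a*b**3. S = -141/38*a*b**2 - 36/5*a*b - 8/5*a - 20/19*b**5 + 8/19*b**4 + 40/19*b**3 + 3*b**2 + 4/5*b.
  reduce S modulo (f_1, f_2, g_3, g_4, g_5, g_6):
  remainder -8/95*a - 20/19*b**5 + 8/19*b**4 + 43/19*b**3 - 3/95*b**2 + 4/95*b ≠ 0; add g_7 = -8/95*a - 20/19*b**5 + 8/19*b**4 + 43/19*b**3 - 3/95*b**2 + 4/95*b to the basis.

S(g_5,g_6): lcm = a*b**2. S = 321/190*a*b + 2/5*a - 20/19*b**4 + 8/19*b**3 - 66/95*b**2 - 1/5*b.
  reduce S modulo (f_1, f_2, g_3, g_4, g_5, g_6, g_7):
  remainder -200/361*b**5 - 300/361*b**4 - 60/361*b**3 ≠ 0; add g_8 = -200/361*b**5 - 300/361*b**4 - 60/361*b**3 to the basis.

The other S-polynomials (S(f_2,g_4), S(g_3,g_4), S(f_1,g_5), S(f_2,g_5), S(g_3,g_5), S(g_4,g_5), S(f_1,g_6), S(f_2,g_6), S(g_3,g_6), S(f_1,g_7), S(f_2,g_7), S(g_3,g_7), S(g_4,g_7), S(g_5,g_7), S(g_6,g_7), S(f_1,g_8), S(f_2,g_8), S(g_3,g_8), S(g_4,g_8), S(g_5,g_8), S(g_6,g_8), S(g_7,g_8)) all reduce to 0 modulo the current basis, so we have a Gröbner basis.
Inter-reduce: drop elements whose leading term is divisible by another's, tail-reduce, and make monic.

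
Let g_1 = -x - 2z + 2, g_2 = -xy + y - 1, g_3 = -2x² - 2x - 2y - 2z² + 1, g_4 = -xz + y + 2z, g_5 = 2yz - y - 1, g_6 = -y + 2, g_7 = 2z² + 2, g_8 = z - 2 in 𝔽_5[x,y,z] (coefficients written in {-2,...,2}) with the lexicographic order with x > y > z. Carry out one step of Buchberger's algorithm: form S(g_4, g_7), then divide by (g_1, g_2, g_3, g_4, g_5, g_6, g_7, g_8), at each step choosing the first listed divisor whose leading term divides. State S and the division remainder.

S(g_4, g_7) = -x - yz - 2z²; remainder on division = 0.

lcm(LM(g_4), LM(g_7)) = xz².
S = (lcm/LT(g_4))·g_4 − (lcm/LT(g_7))·g_7 = -x - yz - 2z².
Reduce S modulo (g_1, g_2, g_3, g_4, g_5, g_6, g_7, g_8) in that order:
  leading term x: subtract (1)·g_1 from -x - yz - 2z² → -yz - 2z² + 2z - 2
  leading term yz: subtract (2)·g_5 from -yz - 2z² + 2z - 2 → 2y - 2z² + 2z
  leading term y: subtract (-2)·g_6 from 2y - 2z² + 2z → -2z² + 2z - 1
  leading term z²: subtract (-1)·g_7 from -2z² + 2z - 1 → 2z + 1
  leading term z: subtract (2)·g_8 from 2z + 1 → 0
The remainder is 0, so this S-polynomial contributes no new basis element.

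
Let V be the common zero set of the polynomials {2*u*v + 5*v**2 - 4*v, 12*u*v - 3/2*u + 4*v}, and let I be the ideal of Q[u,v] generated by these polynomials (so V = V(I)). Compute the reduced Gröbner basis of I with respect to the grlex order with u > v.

f_1 = 2*u*v + 5*v**2 - 4*v, LT = u*v.
f_2 = 12*u*v - 3/2*u + 4*v, LT = u*v.

S(f_1,f_2): lcm = u*v. S = 5/2*v**2 + 1/8*u - 7/3*v.
  reduce S modulo (f_1, f_2):
  remainder 5/2*v**2 + 1/8*u - 7/3*v ≠ 0; add g_3 = 5/2*v**2 + 1/8*u - 7/3*v to the basis.

S(f_1,g_3): lcm = u*v**2. S = 5/2*v**3 - 1/20*u**2 + 14/15*u*v - 2*v**2.
  reduce S modulo (f_1, f_2, g_3):
  remainder -1/20*u**2 + 27/320*u + 1/24*v ≠ 0; add g_4 = -1/20*u**2 + 27/320*u + 1/24*v to the basis.

The other S-polynomials (S(f_2,g_3), S(f_1,g_4), S(f_2,g_4), S(g_3,g_4)) all reduce to 0 modulo the current basis, so we have a Gröbner basis.
Inter-reduce: drop elements whose leading term is divisible by another's, tail-reduce, and make monic.

G = {u**2 - 27/16*u - 5/6*v, u*v - 1/8*u + 1/3*v, v**2 + 1/20*u - 14/15*v}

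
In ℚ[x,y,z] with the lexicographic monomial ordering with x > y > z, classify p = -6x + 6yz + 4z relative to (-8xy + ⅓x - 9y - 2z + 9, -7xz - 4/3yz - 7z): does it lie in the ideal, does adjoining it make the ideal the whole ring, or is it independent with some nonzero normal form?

-6x + 6yz + 4z is independent of I; its normal form modulo I is -6x + 6yz + 4z.

First compute the reduced Gröbner basis of I by Buchberger's algorithm.
f_1 = -8xy + ⅓x - 9y - 2z + 9, LT = xy.
f_2 = -7xz - 4/3yz - 7z, LT = xz.

S(f_1,f_2): lcm = xyz. S = -1/24xz - 4/21y²z + ⅛yz + ¼z² - 9/8z.
  leading term xz: subtract (1/168)·f_2 from -1/24xz - 4/21y²z + ⅛yz + ¼z² - 9/8z → -4/21y²z + 67/504yz + ¼z² - 13/12z
  leading term y²z: no divisor's leading term divides it; move -4/21y²z to the remainder.
  leading term yz: no divisor's leading term divides it; move 67/504yz to the remainder.
  leading term z²: no divisor's leading term divides it; move ¼z² to the remainder.
  leading term z: no divisor's leading term divides it; move -13/12z to the remainder.
  remainder -4/21y²z + 67/504yz + ¼z² - 13/12z ≠ 0; add h_3 = -4/21y²z + 67/504yz + ¼z² - 13/12z to the basis.

The other S-polynomials (S(f_1,h_3), S(f_2,h_3)) all reduce to 0 modulo the current basis, so we have a Gröbner basis.
Inter-reduce: drop elements whose leading term is divisible by another's, tail-reduce, and make monic.
Reduced Gröbner basis: {xy - 1/24x + 9/8y + ¼z - 9/8, xz + 4/21yz + z, y²z - 67/96yz - 21/16z² + 91/16z}.
Label its elements g_1 = xy - 1/24x + 9/8y + ¼z - 9/8, g_2 = xz + 4/21yz + z, g_3 = y²z - 67/96yz - 21/16z² + 91/16z.

Reduce p = -6x + 6yz + 4z modulo G:
  leading term x: no divisor's leading term divides it; move -6x to the remainder.
  leading term yz: no divisor's leading term divides it; move 6yz to the remainder.
  leading term z: no divisor's leading term divides it; move 4z to the remainder.
  normal form = -6x + 6yz + 4z.
The normal form is nonzero, so p ∉ I. Since p minus its normal form lies in I, I + (p) = I + (r) where r = -6x + 6yz + 4z; decide whether this ideal is the whole ring.
Run Buchberger on G together with r (pairs among the g_i already reduce to 0 since G is a Gröbner basis):
g_1 = xy - 1/24x + 9/8y + ¼z - 9/8, LT = xy.
g_2 = xz + 4/21yz + z, LT = xz.
g_3 = y²z - 67/96yz - 21/16z² + 91/16z, LT = y²z.
r = -6x + 6yz + 4z, LT = x.

S(g_1,r): lcm = xy. S = -1/24x + y²z + ⅔yz + 9/8y + ¼z - 9/8.
  leading term x: subtract (1/144)·r from -1/24x + y²z + ⅔yz + 9/8y + ¼z - 9/8 → y²z + ⅝yz + 9/8y + 2/9z - 9/8
  leading term y²z: subtract (1)·g_3 from y²z + ⅝yz + 9/8y + 2/9z - 9/8 → 127/96yz + 9/8y + 21/16z² - 787/144z - 9/8
  leading term yz: no divisor's leading term divides it; move 127/96yz to the remainder.
  leading term y: no divisor's leading term divides it; move 9/8y to the remainder.
  leading term z²: no divisor's leading term divides it; move 21/16z² to the remainder.
  leading term z: no divisor's leading term divides it; move -787/144z to the remainder.
  leading term 1: no divisor's leading term divides it; move -9/8 to the remainder.
  remainder 127/96yz + 9/8y + 21/16z² - 787/144z - 9/8 ≠ 0; add m_5 = 127/96yz + 9/8y + 21/16z² - 787/144z - 9/8 to the basis.

S(g_2,r): lcm = xz. S = yz² + 4/21yz + ⅔z² + z.
  leading term yz²: subtract (96/127z)·m_5 from yz² + 4/21yz + ⅔z² + z → -1760/2667yz - 126/127z³ + 1828/381z² + 235/127z
  leading term yz: subtract (-56320/112903)·m_5 from -1760/2667yz - 126/127z³ + 1828/381z² + 235/127z → 63360/112903y - 126/127z³ + 263836/48387z² - 890005/1016127z - 63360/112903
  leading term y: no divisor's leading term divides it; move 63360/112903y to the remainder.
  leading term z³: no divisor's leading term divides it; move -126/127z³ to the remainder.
  leading term z²: no divisor's leading term divides it; move 263836/48387z² to the remainder.
  leading term z: no divisor's leading term divides it; move -890005/1016127z to the remainder.
  leading term 1: no divisor's leading term divides it; move -63360/112903 to the remainder.
  remainder 63360/112903y - 126/127z³ + 263836/48387z² - 890005/1016127z - 63360/112903 ≠ 0; add m_6 = 63360/112903y - 126/127z³ + 263836/48387z² - 890005/1016127z - 63360/112903 to the basis.

S(g_3,m_5): lcm = y²z. S = -108/127y² - 126/127yz² + 13953/4064yz + 108/127y - 21/16z² + 91/16z.
  leading term y²: subtract (-2667/1760y)·m_6 from -108/127y² - 126/127yz² + 13953/4064yz + 108/127y - 21/16z² + 91/16z → -1323/880yz³ + 3199/440yz² + 139/66yz - 21/16z² + 91/16z
  leading term yz³: subtract (-7938/6985z²)·m_5 from -1323/880yz³ + 3199/440yz² + 139/66yz - 21/16z² + 91/16z → 95543/11176yz² + 139/66yz + 83349/55880z⁴ - 347067/55880z³ - 289569/111760z² + 91/16z
  leading term yz²: subtract (1146516/177419z)·m_5 from 95543/11176yz² + 139/66yz + 83349/55880z⁴ - 347067/55880z³ - 289569/111760z² + 91/16z → -249866/48387yz + 83349/55880z⁴ - 104269599/7096760z³ + 1393521031/42580560z² + 36782417/2838704z
  leading term yz: subtract (-7995712/2048383)·m_5 from -249866/48387yz + 83349/55880z⁴ - 104269599/7096760z³ + 1393521031/42580560z² + 36782417/2838704z → 8995176/2048383y + 83349/55880z⁴ - 104269599/7096760z³ + 204682313017/5407731120z² - 27176576153/3244638672z - 8995176/2048383
  leading term y: subtract (874531/111760)·m_6 from 8995176/2048383y + 83349/55880z⁴ - 104269599/7096760z³ + 204682313017/5407731120z² - 27176576153/3244638672z - 8995176/2048383 → 83349/55880z⁴ - 193599/27940z³ - 538377/111760z² - 8505/5588z
  leading term z⁴: no divisor's leading term divides it; move 83349/55880z⁴ to the remainder.
  leading term z³: no divisor's leading term divides it; move -193599/27940z³ to the remainder.
  leading term z²: no divisor's leading term divides it; move -538377/111760z² to the remainder.
  leading term z: no divisor's leading term divides it; move -8505/5588z to the remainder.
  remainder 83349/55880z⁴ - 193599/27940z³ - 538377/111760z² - 8505/5588z ≠ 0; add m_7 = 83349/55880z⁴ - 193599/27940z³ - 538377/111760z² - 8505/5588z to the basis.

The other S-polynomials (S(g_1,g_2), S(g_1,g_3), S(g_2,g_3), S(g_3,r), S(g_1,m_5), S(g_2,m_5), S(r,m_5), S(g_1,m_6), S(g_2,m_6), S(g_3,m_6), S(r,m_6), S(m_5,m_6), S(g_1,m_7), S(g_2,m_7), S(g_3,m_7), S(r,m_7), S(m_5,m_7), S(m_6,m_7)) all reduce to 0 modulo the current basis, so we have a Gröbner basis.
Inter-reduce: drop elements whose leading term is divisible by another's, tail-reduce, and make monic.
Reduced Gröbner basis: {x + 1323/880z³ - 3199/440z² - 3665/1056z, y - 6223/3520z³ + 461713/47520z² - 178001/114048z - 1, z⁴ - 878/189z³ - 25637/7938z² - 50/49z}.
The reduced Gröbner basis of I + (p) is {x + 1323/880z³ - 3199/440z² - 3665/1056z, y - 6223/3520z³ + 461713/47520z² - 178001/114048z - 1, z⁴ - 878/189z³ - 25637/7938z² - 50/49z} ≠ {1}, a proper ideal, so the enlarged system stays consistent: p is independent of I, with normal form -6x + 6yz + 4z.

The remainder on division by a Gröbner basis is unique — it is the normal form.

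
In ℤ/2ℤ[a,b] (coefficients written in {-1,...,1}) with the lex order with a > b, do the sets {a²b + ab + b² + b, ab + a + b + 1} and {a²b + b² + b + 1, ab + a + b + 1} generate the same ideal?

Equality of ideals is decidable: compute both reduced Gröbner bases (unique for the ordering) and check whether they agree.
Buchberger on the first generating set:
f_1 = a²b + ab + b² + b, LT = a²b.
f_2 = ab + a + b + 1, LT = ab.

S(f_1,f_2): lcm = a²b. S = a² + a + b² + b.
  leading term a²: no divisor's leading term divides it; move a² to the remainder.
  leading term a: no divisor's leading term divides it; move a to the remainder.
  leading term b²: no divisor's leading term divides it; move b² to the remainder.
  leading term b: no divisor's leading term divides it; move b to the remainder.
  remainder a² + a + b² + b ≠ 0; add g_3 = a² + a + b² + b to the basis.

S(f_1,g_3): lcm = a²b. S = b³ + b.
  leading term b³: no divisor's leading term divides it; move b³ to the remainder.
  leading term b: no divisor's leading term divides it; move b to the remainder.
  remainder b³ + b ≠ 0; add g_4 = b³ + b to the basis.

The other S-polynomials (S(f_2,g_3), S(f_1,g_4), S(f_2,g_4), S(g_3,g_4)) all reduce to 0 modulo the current basis, so we have a Gröbner basis.
Inter-reduce: drop elements whose leading term is divisible by another's, tail-reduce, and make monic.
Reduced Gröbner basis: {a² + a + b² + b, ab + a + b + 1, b³ + b}.

Buchberger on the second generating set:
h_1 = a²b + b² + b + 1, LT = a²b.
h_2 = ab + a + b + 1, LT = ab.

S(h_1,h_2): lcm = a²b. S = a² + ab + a + b² + b + 1.
  leading term a²: no divisor's leading term divides it; move a² to the remainder.
  leading term ab: subtract (1)·h_2 from ab + a + b² + b + 1 → b²
  leading term b²: no divisor's leading term divides it; move b² to the remainder.
  remainder a² + b² ≠ 0; add k_3 = a² + b² to the basis.

S(h_1,k_3): lcm = a²b. S = b³ + b² + b + 1.
  leading term b³: no divisor's leading term divides it; move b³ to the remainder.
  leading term b²: no divisor's leading term divides it; move b² to the remainder.
  leading term b: no divisor's leading term divides it; move b to the remainder.
  leading term 1: no divisor's leading term divides it; move 1 to the remainder.
  remainder b³ + b² + b + 1 ≠ 0; add k_4 = b³ + b² + b + 1 to the basis.

The other S-polynomials (S(h_2,k_3), S(h_1,k_4), S(h_2,k_4), S(k_3,k_4)) all reduce to 0 modulo the current basis, so we have a Gröbner basis.
Inter-reduce: drop elements whose leading term is divisible by another's, tail-reduce, and make monic.
Reduced Gröbner basis: {a² + b², ab + a + b + 1, b³ + b² + b + 1}.

The bases are distinct; the ideals are different.
The choice of monomial ordering does not affect the verdict — as long as both bases are computed under the same ordering, their equality decides ideal equality.

No, the ideals differ.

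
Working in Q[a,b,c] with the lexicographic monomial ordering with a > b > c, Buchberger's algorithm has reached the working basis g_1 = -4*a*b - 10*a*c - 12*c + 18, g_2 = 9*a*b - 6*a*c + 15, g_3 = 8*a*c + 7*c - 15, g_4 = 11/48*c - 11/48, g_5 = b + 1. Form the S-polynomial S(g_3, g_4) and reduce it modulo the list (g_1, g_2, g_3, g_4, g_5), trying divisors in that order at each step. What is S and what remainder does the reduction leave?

lcm(LM(g_3), LM(g_4)) = a*c.
S = (lcm/LT(g_3))·g_3 − (lcm/LT(g_4))·g_4 = a + 7/8*c - 15/8.
Reduce S modulo (g_1, g_2, g_3, g_4, g_5) in that order:
  leading term a: no divisor's leading term divides it; move a to the remainder.
  leading term c: subtract (42/11)·g_4 from 7/8*c - 15/8 → -1
  leading term 1: no divisor's leading term divides it; move -1 to the remainder.
The remainder a - 1 is nonzero, so it would be added as the next basis element.

S(g_3, g_4) = a + 7/8*c - 15/8; remainder on division = a - 1.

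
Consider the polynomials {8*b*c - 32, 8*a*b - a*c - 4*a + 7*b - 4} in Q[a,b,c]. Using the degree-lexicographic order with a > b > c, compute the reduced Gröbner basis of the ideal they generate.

G = {a*c**2 + 4*a*c - 32*a + 4*c - 28, a*b - 1/8*a*c - 1/2*a + 7/8*b - 1/2, b*c - 4}

Buchberger's algorithm terminates because the ascending chain of leading-term ideals stabilizes.

f_1 = 8*b*c - 32, LT = b*c.
f_2 = 8*a*b - a*c - 4*a + 7*b - 4, LT = a*b.

S(f_1,f_2): lcm = a*b*c. S = 1/8*a*c**2 + 1/2*a*c - 7/8*b*c - 4*a + 1/2*c.
  leading term a*c**2: no divisor's leading term divides it; move 1/8*a*c**2 to the remainder.
  leading term a*c: no divisor's leading term divides it; move 1/2*a*c to the remainder.
  leading term b*c: subtract (-7/64)·f_1 from -7/8*b*c - 4*a + 1/2*c → -4*a + 1/2*c - 7/2
  leading term a: no divisor's leading term divides it; move -4*a to the remainder.
  leading term c: no divisor's leading term divides it; move 1/2*c to the remainder.
  leading term 1: no divisor's leading term divides it; move -7/2 to the remainder.
  remainder 1/8*a*c**2 + 1/2*a*c - 4*a + 1/2*c - 7/2 ≠ 0; add g_3 = 1/8*a*c**2 + 1/2*a*c - 4*a + 1/2*c - 7/2 to the basis.

S(f_1,g_3): lcm = a*b*c**2. S = -4*a*b*c + 32*a*b - 4*a*c - 4*b*c + 28*b.
  leading term a*b*c: subtract (-1/2*a)·f_1 from -4*a*b*c + 32*a*b - 4*a*c - 4*b*c + 28*b → 32*a*b - 4*a*c - 4*b*c - 16*a + 28*b
  leading term a*b: subtract (4)·f_2 from 32*a*b - 4*a*c - 4*b*c - 16*a + 28*b → -4*b*c + 16
  leading term b*c: subtract (-1/2)·f_1 from -4*b*c + 16 → 0
  remainder 0.

S(f_2,g_3): lcm = a*b*c**2. S = -1/8*a*c**3 - 4*a*b*c - 1/2*a*c**2 + 7/8*b*c**2 + 32*a*b - 4*b*c - 1/2*c**2 + 28*b.
  leading term a*c**3: subtract (-c)·g_3 from -1/8*a*c**3 - 4*a*b*c - 1/2*a*c**2 + 7/8*b*c**2 + 32*a*b - 4*b*c - 1/2*c**2 + 28*b → -4*a*b*c + 7/8*b*c**2 + 32*a*b - 4*a*c - 4*b*c + 28*b - 7/2*c
  leading term a*b*c: subtract (-1/2*a)·f_1 from -4*a*b*c + 7/8*b*c**2 + 32*a*b - 4*a*c - 4*b*c + 28*b - 7/2*c → 7/8*b*c**2 + 32*a*b - 4*a*c - 4*b*c - 16*a + 28*b - 7/2*c
  leading term b*c**2: subtract (7/64*c)·f_1 from 7/8*b*c**2 + 32*a*b - 4*a*c - 4*b*c - 16*a + 28*b - 7/2*c → 32*a*b - 4*a*c - 4*b*c - 16*a + 28*b
  leading term a*b: subtract (4)·f_2 from 32*a*b - 4*a*c - 4*b*c - 16*a + 28*b → -4*b*c + 16
  leading term b*c: subtract (-1/2)·f_1 from -4*b*c + 16 → 0
  remainder 0.

Every S-polynomial of the final basis reduces to 0, so we have a Gröbner basis.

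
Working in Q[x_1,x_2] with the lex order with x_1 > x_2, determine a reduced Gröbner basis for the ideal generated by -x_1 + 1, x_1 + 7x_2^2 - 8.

G = {x_1 - 1, x_2^2 - 1}

f_1 = -x_1 + 1, LT = x_1.
f_2 = x_1 + 7x_2^2 - 8, LT = x_1.

S(f_1,f_2): lcm = x_1. S = -7x_2^2 + 7.
  leading term x_2^2: no divisor's leading term divides it; move -7x_2^2 to the remainder.
  leading term 1: no divisor's leading term divides it; move 7 to the remainder.
  remainder -7x_2^2 + 7 ≠ 0; add g_3 = -7x_2^2 + 7 to the basis.

The other S-polynomials (S(f_1,g_3), S(f_2,g_3)) all reduce to 0 modulo the current basis, so we have a Gröbner basis.
Inter-reduce: drop elements whose leading term is divisible by another's, tail-reduce, and make monic.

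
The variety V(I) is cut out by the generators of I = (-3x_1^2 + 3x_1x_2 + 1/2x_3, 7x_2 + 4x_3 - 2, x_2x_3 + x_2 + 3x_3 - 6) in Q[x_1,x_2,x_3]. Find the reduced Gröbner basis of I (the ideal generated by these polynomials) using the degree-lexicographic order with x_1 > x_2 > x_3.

G = {x_1^2 + 4/7x_1x_3 - 2/7x_1 - 1/6x_3, x_3^2 - 19/4x_3 + 10, x_2 + 4/7x_3 - 2/7}

f_1 = -3x_1^2 + 3x_1x_2 + 1/2x_3, LT = x_1^2.
f_2 = 7x_2 + 4x_3 - 2, LT = x_2.
f_3 = x_2x_3 + x_2 + 3x_3 - 6, LT = x_2x_3.

S(f_2,f_3): lcm = x_2x_3. S = 4/7x_3^2 - x_2 - 23/7x_3 + 6.
  reduce S modulo (f_1, f_2, f_3):
  remainder 4/7x_3^2 - 19/7x_3 + 40/7 ≠ 0; add g_4 = 4/7x_3^2 - 19/7x_3 + 40/7 to the basis.

The other S-polynomials (S(f_1,f_2), S(f_1,f_3), S(f_1,g_4), S(f_2,g_4), S(f_3,g_4)) all reduce to 0 modulo the current basis, so we have a Gröbner basis.
Inter-reduce: drop elements whose leading term is divisible by another's, tail-reduce, and make monic.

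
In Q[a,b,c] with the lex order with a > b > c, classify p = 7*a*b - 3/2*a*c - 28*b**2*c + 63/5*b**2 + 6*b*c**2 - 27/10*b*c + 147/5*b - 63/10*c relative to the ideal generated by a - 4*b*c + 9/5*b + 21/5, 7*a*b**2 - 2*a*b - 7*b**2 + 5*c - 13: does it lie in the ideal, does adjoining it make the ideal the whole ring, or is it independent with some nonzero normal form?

7*a*b - 3/2*a*c - 28*b**2*c + 63/5*b**2 + 6*b*c**2 - 27/10*b*c + 147/5*b - 63/10*c lies in I (it reduces to 0).

First compute the reduced Gröbner basis of I by Buchberger's algorithm.
f_1 = a - 4*b*c + 9/5*b + 21/5, LT = a.
f_2 = 7*a*b**2 - 2*a*b - 7*b**2 + 5*c - 13, LT = a*b**2.

S(f_1,f_2): lcm = a*b**2. S = 2/7*a*b - 4*b**3*c + 9/5*b**3 + 26/5*b**2 - 5/7*c + 13/7.
  leading term a*b: subtract (2/7*b)·f_1 from 2/7*a*b - 4*b**3*c + 9/5*b**3 + 26/5*b**2 - 5/7*c + 13/7 → -4*b**3*c + 9/5*b**3 + 8/7*b**2*c + 164/35*b**2 - 6/5*b - 5/7*c + 13/7
  leading term b**3*c: no divisor's leading term divides it; move -4*b**3*c to the remainder.
  leading term b**3: no divisor's leading term divides it; move 9/5*b**3 to the remainder.
  leading term b**2*c: no divisor's leading term divides it; move 8/7*b**2*c to the remainder.
  leading term b**2: no divisor's leading term divides it; move 164/35*b**2 to the remainder.
  leading term b: no divisor's leading term divides it; move -6/5*b to the remainder.
  leading term c: no divisor's leading term divides it; move -5/7*c to the remainder.
  leading term 1: no divisor's leading term divides it; move 13/7 to the remainder.
  remainder -4*b**3*c + 9/5*b**3 + 8/7*b**2*c + 164/35*b**2 - 6/5*b - 5/7*c + 13/7 ≠ 0; add h_3 = -4*b**3*c + 9/5*b**3 + 8/7*b**2*c + 164/35*b**2 - 6/5*b - 5/7*c + 13/7 to the basis.

The other S-polynomials (S(f_1,h_3), S(f_2,h_3)) all reduce to 0 modulo the current basis, so we have a Gröbner basis.
Inter-reduce: drop elements whose leading term is divisible by another's, tail-reduce, and make monic.
Reduced Gröbner basis: {a - 4*b*c + 9/5*b + 21/5, b**3*c - 9/20*b**3 - 2/7*b**2*c - 41/35*b**2 + 3/10*b + 5/28*c - 13/28}.
Label its elements g_1 = a - 4*b*c + 9/5*b + 21/5, g_2 = b**3*c - 9/20*b**3 - 2/7*b**2*c - 41/35*b**2 + 3/10*b + 5/28*c - 13/28.

Reduce p = 7*a*b - 3/2*a*c - 28*b**2*c + 63/5*b**2 + 6*b*c**2 - 27/10*b*c + 147/5*b - 63/10*c modulo G:
  leading term a*b: subtract (7*b)·g_1 from 7*a*b - 3/2*a*c - 28*b**2*c + 63/5*b**2 + 6*b*c**2 - 27/10*b*c + 147/5*b - 63/10*c → -3/2*a*c + 6*b*c**2 - 27/10*b*c - 63/10*c
  leading term a*c: subtract (-3/2*c)·g_1 from -3/2*a*c + 6*b*c**2 - 27/10*b*c - 63/10*c → 0
  normal form = 0.
Since the normal form is 0, p ∈ I.

Ideal membership is decidable via reduction modulo a Gröbner basis.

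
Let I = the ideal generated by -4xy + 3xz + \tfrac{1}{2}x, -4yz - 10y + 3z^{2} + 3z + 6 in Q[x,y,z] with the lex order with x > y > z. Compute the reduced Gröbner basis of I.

Buchberger's algorithm terminates because the ascending chain of leading-term ideals stabilizes.

f_1 = -4xy + 3xz + \tfrac{1}{2}x, LT = xy.
f_2 = -4yz - 10y + 3z^{2} + 3z + 6, LT = yz.

S(f_1,f_2): lcm = xyz. S = -\tfrac{5}{2}xy + \tfrac{5}{8}xz + \tfrac{3}{2}x.
  leading term xy: subtract (\tfrac{5}{8})·f_1 from -\tfrac{5}{2}xy + \tfrac{5}{8}xz + \tfrac{3}{2}x → -\tfrac{5}{4}xz + \tfrac{19}{16}x
  leading term xz: no divisor's leading term divides it; move -\tfrac{5}{4}xz to the remainder.
  leading term x: no divisor's leading term divides it; move \tfrac{19}{16}x to the remainder.
  remainder -\tfrac{5}{4}xz + \tfrac{19}{16}x ≠ 0; add g_3 = -\tfrac{5}{4}xz + \tfrac{19}{16}x to the basis.

The other S-polynomials (S(f_1,g_3), S(f_2,g_3)) all reduce to 0 modulo the current basis, so we have a Gröbner basis.

G = {xy - \tfrac{67}{80}x, xz - \tfrac{19}{20}x, yz + \tfrac{5}{2}y - \tfrac{3}{4}z^{2} - \tfrac{3}{4}z - \tfrac{3}{2}}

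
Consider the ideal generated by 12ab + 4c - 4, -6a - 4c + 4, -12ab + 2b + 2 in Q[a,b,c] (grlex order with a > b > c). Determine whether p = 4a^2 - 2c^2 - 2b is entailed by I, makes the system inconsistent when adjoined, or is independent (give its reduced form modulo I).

4a^2 - 2c^2 - 2b is independent of I; its normal form modulo I is 1/6c - 1/6.

First compute the reduced Gröbner basis of I by Buchberger's algorithm.
f_1 = 12ab + 4c - 4, LT = ab.
f_2 = -6a - 4c + 4, LT = a.
f_3 = -12ab + 2b + 2, LT = ab.

S(f_1,f_2): lcm = ab. S = -2/3bc + 2/3b + 1/3c - 1/3.
  reduce S modulo (f_1, f_2, f_3):
  remainder -2/3bc + 2/3b + 1/3c - 1/3 ≠ 0; add h_4 = -2/3bc + 2/3b + 1/3c - 1/3 to the basis.

S(f_1,f_3): lcm = ab. S = 1/6b + 1/3c - 1/6.
  reduce S modulo (f_1, f_2, f_3, h_4):
  remainder 1/6b + 1/3c - 1/6 ≠ 0; add h_5 = 1/6b + 1/3c - 1/6 to the basis.

S(f_3,h_4): lcm = abc. S = ab + 1/2ac - 1/6bc - 1/2a - 1/6c.
  reduce S modulo (f_1, f_2, f_3, h_4, h_5):
  remainder -1/3c^2 + 5/12c - 1/12 ≠ 0; add h_6 = -1/3c^2 + 5/12c - 1/12 to the basis.

The other S-polynomials (S(f_2,f_3), S(f_1,h_4), S(f_2,h_4), S(f_1,h_5), S(f_2,h_5), S(f_3,h_5), S(h_4,h_5), S(f_1,h_6), S(f_2,h_6), S(f_3,h_6), S(h_4,h_6), S(h_5,h_6)) all reduce to 0 modulo the current basis, so we have a Gröbner basis.
Inter-reduce: drop elements whose leading term is divisible by another's, tail-reduce, and make monic.
Reduced Gröbner basis: {c^2 - 5/4c + 1/4, a + 2/3c - 2/3, b + 2c - 1}.
Label its elements g_1 = c^2 - 5/4c + 1/4, g_2 = a + 2/3c - 2/3, g_3 = b + 2c - 1.

Reduce p = 4a^2 - 2c^2 - 2b modulo G:
  leading term a^2: subtract (4a)·g_2 from 4a^2 - 2c^2 - 2b → -8/3ac - 2c^2 + 8/3a - 2b
  leading term ac: subtract (-8/3c)·g_2 from -8/3ac - 2c^2 + 8/3a - 2b → -2/9c^2 + 8/3a - 2b - 16/9c
  leading term c^2: subtract (-2/9)·g_1 from -2/9c^2 + 8/3a - 2b - 16/9c → 8/3a - 2b - 37/18c + 1/18
  leading term a: subtract (8/3)·g_2 from 8/3a - 2b - 37/18c + 1/18 → -2b - 23/6c + 11/6
  leading term b: subtract (-2)·g_3 from -2b - 23/6c + 11/6 → 1/6c - 1/6
  leading term c: no divisor's leading term divides it; move 1/6c to the remainder.
  leading term 1: no divisor's leading term divides it; move -1/6 to the remainder.
  normal form = 1/6c - 1/6.
The normal form is nonzero, so p ∉ I. Since p minus its normal form lies in I, I + (p) = I + (r) where r = 1/6c - 1/6; decide whether this ideal is the whole ring.
Run Buchberger on G together with r (pairs among the g_i already reduce to 0 since G is a Gröbner basis):
g_1 = c^2 - 5/4c + 1/4, LT = c^2.
g_2 = a + 2/3c - 2/3, LT = a.
g_3 = b + 2c - 1, LT = b.
r = 1/6c - 1/6, LT = c.

The S-polynomials (S(g_1,g_2), S(g_1,g_3), S(g_1,r), S(g_2,g_3), S(g_2,r), S(g_3,r)) all reduce to 0 modulo the current basis, so we have a Gröbner basis.
Inter-reduce: drop elements whose leading term is divisible by another's, tail-reduce, and make monic.
Reduced Gröbner basis: {a, b + 1, c - 1}.
The reduced Gröbner basis of I + (p) is {a, b + 1, c - 1} ≠ {1}, a proper ideal, so the enlarged system stays consistent: p is independent of I, with normal form 1/6c - 1/6.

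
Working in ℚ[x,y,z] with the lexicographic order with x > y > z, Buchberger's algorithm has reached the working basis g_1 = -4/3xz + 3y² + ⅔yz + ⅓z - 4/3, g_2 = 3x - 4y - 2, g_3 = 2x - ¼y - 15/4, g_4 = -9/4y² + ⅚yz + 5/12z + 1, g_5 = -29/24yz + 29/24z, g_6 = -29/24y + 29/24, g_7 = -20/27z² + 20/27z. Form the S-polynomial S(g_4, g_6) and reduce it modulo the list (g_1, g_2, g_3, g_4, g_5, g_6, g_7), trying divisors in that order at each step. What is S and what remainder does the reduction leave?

lcm(LM(g_4), LM(g_6)) = y².
S = (lcm/LT(g_4))·g_4 − (lcm/LT(g_6))·g_6 = -10/27yz + y - 5/27z - 4/9.
Reduce S modulo (g_1, g_2, g_3, g_4, g_5, g_6, g_7) in that order:
  leading term yz: subtract (80/261)·g_5 from -10/27yz + y - 5/27z - 4/9 → y - 5/9z - 4/9
  leading term y: subtract (-24/29)·g_6 from y - 5/9z - 4/9 → -5/9z + 5/9
  leading term z: no divisor's leading term divides it; move -5/9z to the remainder.
  leading term 1: no divisor's leading term divides it; move 5/9 to the remainder.
The remainder -5/9z + 5/9 is nonzero, so it would be added as the next basis element.

S(g_4, g_6) = -10/27yz + y - 5/27z - 4/9; remainder on division = -5/9z + 5/9.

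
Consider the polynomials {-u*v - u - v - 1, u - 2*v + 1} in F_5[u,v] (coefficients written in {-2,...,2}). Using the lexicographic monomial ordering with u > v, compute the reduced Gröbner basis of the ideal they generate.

This is the nonlinear analogue of row-reducing a linear system.

f_1 = -u*v - u - v - 1, LT = u*v.
f_2 = u - 2*v + 1, LT = u.

S(f_1,f_2): lcm = u*v. S = u + 2*v**2 + 1.
  reduce S modulo (f_1, f_2):
  remainder 2*v**2 + 2*v ≠ 0; add g_3 = 2*v**2 + 2*v to the basis.

The other S-polynomials (S(f_1,g_3), S(f_2,g_3)) all reduce to 0 modulo the current basis, so we have a Gröbner basis.
Inter-reduce: drop elements whose leading term is divisible by another's, tail-reduce, and make monic.

G = {u - 2*v + 1, v**2 + v}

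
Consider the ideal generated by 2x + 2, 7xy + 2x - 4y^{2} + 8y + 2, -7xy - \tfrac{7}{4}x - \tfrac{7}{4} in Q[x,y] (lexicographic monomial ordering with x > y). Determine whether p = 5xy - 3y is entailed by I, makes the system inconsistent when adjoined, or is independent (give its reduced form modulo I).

5xy - 3y lies in I (it reduces to 0).

First compute the reduced Gröbner basis of I by Buchberger's algorithm.
f_1 = 2x + 2, LT = x.
f_2 = 7xy + 2x - 4y^{2} + 8y + 2, LT = xy.
f_3 = -7xy - \tfrac{7}{4}x - \tfrac{7}{4}, LT = xy.

S(f_1,f_2): lcm = xy. S = -\tfrac{2}{7}x + \tfrac{4}{7}y^{2} - \tfrac{1}{7}y - \tfrac{2}{7}.
  reduce S modulo (f_1, f_2, f_3):
  remainder \tfrac{4}{7}y^{2} - \tfrac{1}{7}y ≠ 0; add h_4 = \tfrac{4}{7}y^{2} - \tfrac{1}{7}y to the basis.

S(f_1,f_3): lcm = xy. S = -\tfrac{1}{4}x + y - \tfrac{1}{4}.
  reduce S modulo (f_1, f_2, f_3, h_4):
  remainder y ≠ 0; add h_5 = y to the basis.

The other S-polynomials (S(f_2,f_3), S(f_1,h_4), S(f_2,h_4), S(f_3,h_4), S(f_1,h_5), S(f_2,h_5), S(f_3,h_5), S(h_4,h_5)) all reduce to 0 modulo the current basis, so we have a Gröbner basis.
Inter-reduce: drop elements whose leading term is divisible by another's, tail-reduce, and make monic.
Reduced Gröbner basis: {x + 1, y}.
Label its elements g_1 = x + 1, g_2 = y.

Reduce p = 5xy - 3y modulo G:
  leading term xy: subtract (5y)·g_1 from 5xy - 3y → -8y
  leading term y: subtract (-8)·g_2 from -8y → 0
  normal form = 0.
Since the normal form is 0, p ∈ I.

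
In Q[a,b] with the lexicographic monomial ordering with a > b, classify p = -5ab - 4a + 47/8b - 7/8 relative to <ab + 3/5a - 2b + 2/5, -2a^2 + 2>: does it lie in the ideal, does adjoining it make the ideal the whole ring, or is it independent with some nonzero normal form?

Adjoining -5ab - 4a + 47/8b - 7/8 makes the ideal the whole ring: the system is inconsistent.

First compute the reduced Gröbner basis of I by Buchberger's algorithm.
f_1 = ab + 3/5a - 2b + 2/5, LT = ab.
f_2 = -2a^2 + 2, LT = a^2.

S(f_1,f_2): lcm = a^2b. S = 3/5a^2 - 2ab + 2/5a + b.
  reduce S modulo (f_1, f_2):
  remainder 8/5a - 3b + 7/5 ≠ 0; add h_3 = 8/5a - 3b + 7/5 to the basis.

S(f_1,h_3): lcm = ab. S = 3/5a + 15/8b^2 - 23/8b + 2/5.
  reduce S modulo (f_1, f_2, h_3):
  remainder 15/8b^2 - 7/4b - 1/8 ≠ 0; add h_4 = 15/8b^2 - 7/4b - 1/8 to the basis.

The other S-polynomials (S(f_2,h_3), S(f_1,h_4), S(f_2,h_4), S(h_3,h_4)) all reduce to 0 modulo the current basis, so we have a Gröbner basis.
Inter-reduce: drop elements whose leading term is divisible by another's, tail-reduce, and make monic.
Reduced Gröbner basis: {a - 15/8b + 7/8, b^2 - 14/15b - 1/15}.
Label its elements g_1 = a - 15/8b + 7/8, g_2 = b^2 - 14/15b - 1/15.

Reduce p = -5ab - 4a + 47/8b - 7/8 modulo G:
  leading term ab: subtract (-5b)·g_1 from -5ab - 4a + 47/8b - 7/8 → -4a - 75/8b^2 + 41/4b - 7/8
  leading term a: subtract (-4)·g_1 from -4a - 75/8b^2 + 41/4b - 7/8 → -75/8b^2 + 11/4b + 21/8
  leading term b^2: subtract (-75/8)·g_2 from -75/8b^2 + 11/4b + 21/8 → -6b + 2
  leading term b: no divisor's leading term divides it; move -6b to the remainder.
  leading term 1: no divisor's leading term divides it; move 2 to the remainder.
  normal form = -6b + 2.
The normal form is nonzero, so p ∉ I. Since p minus its normal form lies in I, I + (p) = I + (r) where r = -6b + 2; decide whether this ideal is the whole ring.
Run Buchberger on G together with r (pairs among the g_i already reduce to 0 since G is a Gröbner basis):
g_1 = a - 15/8b + 7/8, LT = a.
g_2 = b^2 - 14/15b - 1/15, LT = b^2.
r = -6b + 2, LT = b.

S(g_2,r): lcm = b^2. S = -3/5b - 1/15.
  reduce S modulo (g_1, g_2, r):
  remainder -4/15 ≠ 0; add m_4 = -4/15 to the basis.

The other S-polynomials (S(g_1,g_2), S(g_1,r), S(g_1,m_4), S(g_2,m_4), S(r,m_4)) all reduce to 0 modulo the current basis, so we have a Gröbner basis.
Inter-reduce: drop elements whose leading term is divisible by another's, tail-reduce, and make monic.
Reduced Gröbner basis: {1}.
The reduced Gröbner basis of I + (p) is {1}: the ideal is the whole ring, so the enlarged system has no common solution — adjoining p is inconsistent.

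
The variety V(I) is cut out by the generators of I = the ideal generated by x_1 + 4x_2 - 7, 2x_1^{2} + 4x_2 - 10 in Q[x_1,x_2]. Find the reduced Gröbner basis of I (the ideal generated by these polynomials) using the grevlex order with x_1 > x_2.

f_1 = x_1 + 4x_2 - 7, LT = x_1.
f_2 = 2x_1^{2} + 4x_2 - 10, LT = x_1^{2}.

S(f_1,f_2): lcm = x_1^{2}. S = 4x_1x_2 - 7x_1 - 2x_2 + 5.
  leading term x_1x_2: subtract (4x_2)·f_1 from 4x_1x_2 - 7x_1 - 2x_2 + 5 → -16x_2^{2} - 7x_1 + 26x_2 + 5
  leading term x_2^{2}: no divisor's leading term divides it; move -16x_2^{2} to the remainder.
  leading term x_1: subtract (-7)·f_1 from -7x_1 + 26x_2 + 5 → 54x_2 - 44
  leading term x_2: no divisor's leading term divides it; move 54x_2 to the remainder.
  leading term 1: no divisor's leading term divides it; move -44 to the remainder.
  remainder -16x_2^{2} + 54x_2 - 44 ≠ 0; add g_3 = -16x_2^{2} + 54x_2 - 44 to the basis.

The other S-polynomials (S(f_1,g_3), S(f_2,g_3)) all reduce to 0 modulo the current basis, so we have a Gröbner basis.
Inter-reduce: drop elements whose leading term is divisible by another's, tail-reduce, and make monic.

G = {x_2^{2} - \tfrac{27}{8}x_2 + \tfrac{11}{4}, x_1 + 4x_2 - 7}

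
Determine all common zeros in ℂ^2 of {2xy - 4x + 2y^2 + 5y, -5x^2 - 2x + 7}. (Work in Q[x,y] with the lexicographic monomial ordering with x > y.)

Compute a lex Gröbner basis by Buchberger's algorithm.
f_1 = 2xy - 4x + 2y^2 + 5y, LT = xy.
f_2 = -5x^2 - 2x + 7, LT = x^2.

S(f_1,f_2): lcm = x^2y. S = -2x^2 + xy^2 + 21/10xy + 7/5y.
  leading term x^2: subtract (2/5)·f_2 from -2x^2 + xy^2 + 21/10xy + 7/5y → xy^2 + 21/10xy + 4/5x + 7/5y - 14/5
  leading term xy^2: subtract (1/2y)·f_1 from xy^2 + 21/10xy + 4/5x + 7/5y - 14/5 → 41/10xy + 4/5x - y^3 - 5/2y^2 + 7/5y - 14/5
  leading term xy: subtract (41/20)·f_1 from 41/10xy + 4/5x - y^3 - 5/2y^2 + 7/5y - 14/5 → 9x - y^3 - 33/5y^2 - 177/20y - 14/5
  leading term x: no divisor's leading term divides it; move 9x to the remainder.
  leading term y^3: no divisor's leading term divides it; move -y^3 to the remainder.
  leading term y^2: no divisor's leading term divides it; move -33/5y^2 to the remainder.
  leading term y: no divisor's leading term divides it; move -177/20y to the remainder.
  leading term 1: no divisor's leading term divides it; move -14/5 to the remainder.
  remainder 9x - y^3 - 33/5y^2 - 177/20y - 14/5 ≠ 0; add h_3 = 9x - y^3 - 33/5y^2 - 177/20y - 14/5 to the basis.

S(f_1,h_3): lcm = xy. S = -2x + 1/9y^4 + 11/15y^3 + 119/60y^2 + 253/90y.
  leading term x: subtract (-2/9)·h_3 from -2x + 1/9y^4 + 11/15y^3 + 119/60y^2 + 253/90y → 1/9y^4 + 23/45y^3 + 31/60y^2 + 38/45y - 28/45
  leading term y^4: no divisor's leading term divides it; move 1/9y^4 to the remainder.
  leading term y^3: no divisor's leading term divides it; move 23/45y^3 to the remainder.
  leading term y^2: no divisor's leading term divides it; move 31/60y^2 to the remainder.
  leading term y: no divisor's leading term divides it; move 38/45y to the remainder.
  leading term 1: no divisor's leading term divides it; move -28/45 to the remainder.
  remainder 1/9y^4 + 23/45y^3 + 31/60y^2 + 38/45y - 28/45 ≠ 0; add h_4 = 1/9y^4 + 23/45y^3 + 31/60y^2 + 38/45y - 28/45 to the basis.

The other S-polynomials (S(f_2,h_3), S(f_1,h_4), S(f_2,h_4), S(h_3,h_4)) all reduce to 0 modulo the current basis, so we have a Gröbner basis.
Inter-reduce: drop elements whose leading term is divisible by another's, tail-reduce, and make monic.
Reduced Gröbner basis: {x - 1/9y^3 - 11/15y^2 - 59/60y - 14/45, y^4 + 23/5y^3 + 93/20y^2 + 38/5y - 28/5}.

Elimination: the polynomial y^4 + 23/5y^3 + 93/20y^2 + 38/5y - 28/5 lies in the elimination ideal for y, so y ∈ {-4, 1/2, -11/20 - 3*sqrt(111)*I/20, -11/20 + 3*sqrt(111)*I/20}. For each such y, the remaining basis elements (now univariate) give the rest of the solution.
  y = -4: the earlier basis element becomes x - 1 = 0, giving x = 1 — point (1, -4).
  y = 1/2: the earlier basis element becomes x - 1 = 0, giving x = 1 — point (1, 1/2).
  y = -11/20 - 3*sqrt(111)*I/20: the earlier basis element becomes x + 7/5 = 0, giving x = -7/5 — point (-7/5, -11/20 - 3*sqrt(111)*I/20).
  y = -11/20 + 3*sqrt(111)*I/20: the earlier basis element becomes x + 7/5 = 0, giving x = -7/5 — point (-7/5, -11/20 + 3*sqrt(111)*I/20).

{(1, -4), (1, 1/2), (-7/5, -11/20 - 3*sqrt(111)*I/20), (-7/5, -11/20 + 3*sqrt(111)*I/20)}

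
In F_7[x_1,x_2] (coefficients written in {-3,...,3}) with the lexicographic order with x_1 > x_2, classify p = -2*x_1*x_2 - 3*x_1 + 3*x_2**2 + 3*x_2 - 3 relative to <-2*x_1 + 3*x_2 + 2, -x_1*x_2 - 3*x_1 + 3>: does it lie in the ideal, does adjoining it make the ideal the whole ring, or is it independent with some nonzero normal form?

Adjoining -2*x_1*x_2 - 3*x_1 + 3*x_2**2 + 3*x_2 - 3 makes the ideal the whole ring: the system is inconsistent.

First compute the reduced Gröbner basis of I by Buchberger's algorithm.
f_1 = -2*x_1 + 3*x_2 + 2, LT = x_1.
f_2 = -x_1*x_2 - 3*x_1 + 3, LT = x_1*x_2.

S(f_1,f_2): lcm = x_1*x_2. S = -3*x_1 + 2*x_2**2 - x_2 + 3.
  leading term x_1: subtract (-2)·f_1 from -3*x_1 + 2*x_2**2 - x_2 + 3 → 2*x_2**2 - 2*x_2
  leading term x_2**2: no divisor's leading term divides it; move 2*x_2**2 to the remainder.
  leading term x_2: no divisor's leading term divides it; move -2*x_2 to the remainder.
  remainder 2*x_2**2 - 2*x_2 ≠ 0; add h_3 = 2*x_2**2 - 2*x_2 to the basis.

The other S-polynomials (S(f_1,h_3), S(f_2,h_3)) all reduce to 0 modulo the current basis, so we have a Gröbner basis.
Inter-reduce: drop elements whose leading term is divisible by another's, tail-reduce, and make monic.
Reduced Gröbner basis: {x_1 + 2*x_2 - 1, x_2**2 - x_2}.
Label its elements g_1 = x_1 + 2*x_2 - 1, g_2 = x_2**2 - x_2.

Reduce p = -2*x_1*x_2 - 3*x_1 + 3*x_2**2 + 3*x_2 - 3 modulo G:
  leading term x_1*x_2: subtract (-2*x_2)·g_1 from -2*x_1*x_2 - 3*x_1 + 3*x_2**2 + 3*x_2 - 3 → -3*x_1 + x_2 - 3
  leading term x_1: subtract (-3)·g_1 from -3*x_1 + x_2 - 3 → 1
  leading term 1: no divisor's leading term divides it; move 1 to the remainder.
  normal form = 1.
The normal form is nonzero, so p ∉ I. Since p minus its normal form lies in I, I + (p) = I + (r) where r = 1; decide whether this ideal is the whole ring.
Here r = 1 is a nonzero constant, hence a unit: 1 ∈ I + (p), the Gröbner basis of I + (p) is {1}, and the enlarged system has no common solution — adjoining p is inconsistent.

Ideal membership is decidable via reduction modulo a Gröbner basis.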